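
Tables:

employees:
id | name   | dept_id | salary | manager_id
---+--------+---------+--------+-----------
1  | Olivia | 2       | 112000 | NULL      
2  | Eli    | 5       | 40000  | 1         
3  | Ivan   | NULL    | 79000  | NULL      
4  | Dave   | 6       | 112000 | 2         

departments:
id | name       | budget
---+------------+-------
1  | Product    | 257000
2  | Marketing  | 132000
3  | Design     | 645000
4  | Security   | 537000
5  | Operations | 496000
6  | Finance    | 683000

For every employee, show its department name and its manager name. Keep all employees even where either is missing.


Two LEFT JOINs from the same base table employees: one to departments via dept_id, one to employees itself via manager_id. Both are LEFT so every employee is preserved.
Match against departments:
  - employee 1 (Olivia): dept_id=2 -> matches Marketing
  - employee 2 (Eli): dept_id=5 -> matches Operations
  - employee 3 (Ivan): dept_id=NULL, no match -> kept with NULL
  - employee 4 (Dave): dept_id=6 -> matches Finance
Match against employees (self):
  - employee 1 (Olivia): manager_id=NULL -> NULL
  - employee 2 (Eli): manager_id=1 -> Olivia
  - employee 3 (Ivan): manager_id=NULL -> NULL
  - employee 4 (Dave): manager_id=2 -> Eli

SQL:
SELECT a.name, b.name AS department, c.name AS manager
FROM employees a
LEFT JOIN departments b ON a.dept_id = b.id
LEFT JOIN employees c ON a.manager_id = c.id

Result:
name   | department | manager
-------+------------+--------
Olivia | Marketing  | NULL   
Eli    | Operations | Olivia 
Ivan   | NULL       | NULL   
Dave   | Finance    | Eli    


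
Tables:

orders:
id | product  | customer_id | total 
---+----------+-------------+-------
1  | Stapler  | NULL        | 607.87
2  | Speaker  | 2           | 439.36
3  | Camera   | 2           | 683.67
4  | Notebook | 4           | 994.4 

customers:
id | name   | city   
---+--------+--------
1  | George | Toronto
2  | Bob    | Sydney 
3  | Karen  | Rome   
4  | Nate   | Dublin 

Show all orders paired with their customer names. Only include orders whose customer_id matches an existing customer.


INNER JOIN keeps only orders rows whose customer_id matches an id in customers. Walk through each order:
  - order 1 (Stapler): customer_id=NULL, no match -> dropped
  - order 2 (Speaker): customer_id=2 -> matches Bob
  - order 3 (Camera): customer_id=2 -> matches Bob
  - order 4 (Notebook): customer_id=4 -> matches Nate
So 1 of 4 rows is dropped.

SQL:
SELECT a.product, b.name AS customer
FROM orders a
INNER JOIN customers b ON a.customer_id = b.id

Result:
product  | customer
---------+---------
Speaker  | Bob     
Camera   | Bob     
Notebook | Nate    


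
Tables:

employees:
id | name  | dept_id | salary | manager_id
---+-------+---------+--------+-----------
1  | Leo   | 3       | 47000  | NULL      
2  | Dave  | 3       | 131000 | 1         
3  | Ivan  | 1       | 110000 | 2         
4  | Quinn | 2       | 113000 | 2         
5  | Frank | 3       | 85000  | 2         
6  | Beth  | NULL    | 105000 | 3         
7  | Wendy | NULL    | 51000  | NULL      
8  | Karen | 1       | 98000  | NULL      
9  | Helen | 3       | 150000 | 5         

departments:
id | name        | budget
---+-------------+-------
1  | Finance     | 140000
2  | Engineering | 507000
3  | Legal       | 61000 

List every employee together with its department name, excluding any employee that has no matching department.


INNER JOIN keeps only employees rows whose dept_id matches an id in departments. Walk through each employee:
  - employee 1 (Leo): dept_id=3 -> matches Legal
  - employee 2 (Dave): dept_id=3 -> matches Legal
  - employee 3 (Ivan): dept_id=1 -> matches Finance
  - employee 4 (Quinn): dept_id=2 -> matches Engineering
  - employee 5 (Frank): dept_id=3 -> matches Legal
  - employee 6 (Beth): dept_id=NULL, no match -> dropped
  - employee 7 (Wendy): dept_id=NULL, no match -> dropped
  - employee 8 (Karen): dept_id=1 -> matches Finance
  - employee 9 (Helen): dept_id=3 -> matches Legal
So 2 of 9 rows are dropped.

SQL:
SELECT a.name, b.name AS department
FROM employees a
INNER JOIN departments b ON a.dept_id = b.id

Result:
name  | department 
------+------------
Leo   | Legal      
Dave  | Legal      
Ivan  | Finance    
Quinn | Engineering
Frank | Legal      
Karen | Finance    
Helen | Legal      


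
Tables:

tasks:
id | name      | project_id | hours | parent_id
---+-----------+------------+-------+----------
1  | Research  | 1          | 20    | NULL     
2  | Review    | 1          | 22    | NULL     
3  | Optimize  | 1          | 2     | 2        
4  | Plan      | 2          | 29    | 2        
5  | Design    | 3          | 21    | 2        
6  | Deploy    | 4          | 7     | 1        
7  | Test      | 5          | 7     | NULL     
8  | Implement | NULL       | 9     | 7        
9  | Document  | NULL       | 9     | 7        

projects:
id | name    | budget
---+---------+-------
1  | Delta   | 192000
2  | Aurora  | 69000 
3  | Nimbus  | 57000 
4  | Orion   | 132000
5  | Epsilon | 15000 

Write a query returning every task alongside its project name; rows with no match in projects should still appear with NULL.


LEFT JOIN keeps every row from tasks (the left table); where project_id has no match in projects, the project columns become NULL. Walk through each task:
  - task 1 (Research): project_id=1 -> matches Delta
  - task 2 (Review): project_id=1 -> matches Delta
  - task 3 (Optimize): project_id=1 -> matches Delta
  - task 4 (Plan): project_id=2 -> matches Aurora
  - task 5 (Design): project_id=3 -> matches Nimbus
  - task 6 (Deploy): project_id=4 -> matches Orion
  - task 7 (Test): project_id=5 -> matches Epsilon
  - task 8 (Implement): project_id=NULL, no match -> kept with NULL
  - task 9 (Document): project_id=NULL, no match -> kept with NULL
All 9 rows appear; 2 have NULL project.

SQL:
SELECT a.name, b.name AS project
FROM tasks a
LEFT JOIN projects b ON a.project_id = b.id

Result:
name      | project
----------+--------
Research  | Delta  
Review    | Delta  
Optimize  | Delta  
Plan      | Aurora 
Design    | Nimbus 
Deploy    | Orion  
Test      | Epsilon
Implement | NULL   
Document  | NULL   


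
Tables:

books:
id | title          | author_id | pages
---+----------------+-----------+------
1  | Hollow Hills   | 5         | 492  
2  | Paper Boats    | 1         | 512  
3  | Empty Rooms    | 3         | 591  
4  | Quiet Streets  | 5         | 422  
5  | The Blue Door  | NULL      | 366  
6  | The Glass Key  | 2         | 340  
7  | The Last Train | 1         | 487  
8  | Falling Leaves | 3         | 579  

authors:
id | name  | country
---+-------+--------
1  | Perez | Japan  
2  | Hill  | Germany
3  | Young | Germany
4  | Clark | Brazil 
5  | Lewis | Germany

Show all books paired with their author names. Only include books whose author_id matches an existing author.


INNER JOIN keeps only books rows whose author_id matches an id in authors. Walk through each book:
  - book 1 (Hollow Hills): author_id=5 -> matches Lewis
  - book 2 (Paper Boats): author_id=1 -> matches Perez
  - book 3 (Empty Rooms): author_id=3 -> matches Young
  - book 4 (Quiet Streets): author_id=5 -> matches Lewis
  - book 5 (The Blue Door): author_id=NULL, no match -> dropped
  - book 6 (The Glass Key): author_id=2 -> matches Hill
  - book 7 (The Last Train): author_id=1 -> matches Perez
  - book 8 (Falling Leaves): author_id=3 -> matches Young
So 1 of 8 rows is dropped.

SQL:
SELECT a.title, b.name AS author
FROM books a
INNER JOIN authors b ON a.author_id = b.id

Result:
title          | author
---------------+-------
Hollow Hills   | Lewis 
Paper Boats    | Perez 
Empty Rooms    | Young 
Quiet Streets  | Lewis 
The Glass Key  | Hill  
The Last Train | Perez 
Falling Leaves | Young 


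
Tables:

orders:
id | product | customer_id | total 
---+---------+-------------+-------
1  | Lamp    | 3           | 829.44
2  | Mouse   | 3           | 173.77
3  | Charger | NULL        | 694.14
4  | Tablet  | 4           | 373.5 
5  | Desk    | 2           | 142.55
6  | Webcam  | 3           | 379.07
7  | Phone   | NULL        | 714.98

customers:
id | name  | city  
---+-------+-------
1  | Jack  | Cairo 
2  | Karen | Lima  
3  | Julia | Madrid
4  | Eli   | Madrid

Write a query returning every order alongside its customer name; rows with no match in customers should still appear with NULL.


LEFT JOIN keeps every row from orders (the left table); where customer_id has no match in customers, the customer columns become NULL. Walk through each order:
  - order 1 (Lamp): customer_id=3 -> matches Julia
  - order 2 (Mouse): customer_id=3 -> matches Julia
  - order 3 (Charger): customer_id=NULL, no match -> kept with NULL
  - order 4 (Tablet): customer_id=4 -> matches Eli
  - order 5 (Desk): customer_id=2 -> matches Karen
  - order 6 (Webcam): customer_id=3 -> matches Julia
  - order 7 (Phone): customer_id=NULL, no match -> kept with NULL
All 7 rows appear; 2 have NULL customer.

SQL:
SELECT a.product, b.name AS customer
FROM orders a
LEFT JOIN customers b ON a.customer_id = b.id

Result:
product | customer
--------+---------
Lamp    | Julia   
Mouse   | Julia   
Charger | NULL    
Tablet  | Eli     
Desk    | Karen   
Webcam  | Julia   
Phone   | NULL    


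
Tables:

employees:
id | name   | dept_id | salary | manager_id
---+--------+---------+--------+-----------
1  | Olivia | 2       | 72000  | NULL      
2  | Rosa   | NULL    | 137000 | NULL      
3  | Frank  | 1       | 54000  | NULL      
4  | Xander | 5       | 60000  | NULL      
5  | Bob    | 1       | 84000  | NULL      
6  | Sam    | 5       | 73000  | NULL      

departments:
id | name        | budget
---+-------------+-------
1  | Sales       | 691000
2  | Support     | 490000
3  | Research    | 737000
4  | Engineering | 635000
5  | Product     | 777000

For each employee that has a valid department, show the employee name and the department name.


INNER JOIN keeps only employees rows whose dept_id matches an id in departments. Walk through each employee:
  - employee 1 (Olivia): dept_id=2 -> matches Support
  - employee 2 (Rosa): dept_id=NULL, no match -> dropped
  - employee 3 (Frank): dept_id=1 -> matches Sales
  - employee 4 (Xander): dept_id=5 -> matches Product
  - employee 5 (Bob): dept_id=1 -> matches Sales
  - employee 6 (Sam): dept_id=5 -> matches Product
So 1 of 6 rows is dropped.

SQL:
SELECT a.name, b.name AS department
FROM employees a
INNER JOIN departments b ON a.dept_id = b.id

Result:
name   | department
-------+-----------
Olivia | Support   
Frank  | Sales     
Xander | Product   
Bob    | Sales     
Sam    | Product   


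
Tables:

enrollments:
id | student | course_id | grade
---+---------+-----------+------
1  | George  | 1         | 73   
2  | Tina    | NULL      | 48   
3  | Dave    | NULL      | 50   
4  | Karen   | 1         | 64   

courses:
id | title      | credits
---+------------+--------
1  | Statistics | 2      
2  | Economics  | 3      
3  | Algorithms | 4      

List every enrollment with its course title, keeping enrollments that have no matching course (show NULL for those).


LEFT JOIN keeps every row from enrollments (the left table); where course_id has no match in courses, the course columns become NULL. Walk through each enrollment:
  - enrollment 1 (George): course_id=1 -> matches Statistics
  - enrollment 2 (Tina): course_id=NULL, no match -> kept with NULL
  - enrollment 3 (Dave): course_id=NULL, no match -> kept with NULL
  - enrollment 4 (Karen): course_id=1 -> matches Statistics
All 4 rows appear; 2 have NULL course.

SQL:
SELECT a.student, b.title AS course
FROM enrollments a
LEFT JOIN courses b ON a.course_id = b.id

Result:
student | course    
--------+-----------
George  | Statistics
Tina    | NULL      
Dave    | NULL      
Karen   | Statistics


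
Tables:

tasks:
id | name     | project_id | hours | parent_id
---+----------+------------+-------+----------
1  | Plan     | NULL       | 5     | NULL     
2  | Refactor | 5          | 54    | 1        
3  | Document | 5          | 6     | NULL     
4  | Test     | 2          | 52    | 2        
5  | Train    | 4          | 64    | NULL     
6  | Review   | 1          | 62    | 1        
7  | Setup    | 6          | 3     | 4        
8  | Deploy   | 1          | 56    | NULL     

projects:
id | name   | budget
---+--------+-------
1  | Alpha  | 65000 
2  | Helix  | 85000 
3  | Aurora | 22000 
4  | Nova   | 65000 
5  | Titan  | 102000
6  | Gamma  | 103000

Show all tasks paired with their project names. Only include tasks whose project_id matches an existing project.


INNER JOIN keeps only tasks rows whose project_id matches an id in projects. Walk through each task:
  - task 1 (Plan): project_id=NULL, no match -> dropped
  - task 2 (Refactor): project_id=5 -> matches Titan
  - task 3 (Document): project_id=5 -> matches Titan
  - task 4 (Test): project_id=2 -> matches Helix
  - task 5 (Train): project_id=4 -> matches Nova
  - task 6 (Review): project_id=1 -> matches Alpha
  - task 7 (Setup): project_id=6 -> matches Gamma
  - task 8 (Deploy): project_id=1 -> matches Alpha
So 1 of 8 rows is dropped.

SQL:
SELECT a.name, b.name AS project
FROM tasks a
INNER JOIN projects b ON a.project_id = b.id

Result:
name     | project
---------+--------
Refactor | Titan  
Document | Titan  
Test     | Helix  
Train    | Nova   
Review   | Alpha  
Setup    | Gamma  
Deploy   | Alpha  


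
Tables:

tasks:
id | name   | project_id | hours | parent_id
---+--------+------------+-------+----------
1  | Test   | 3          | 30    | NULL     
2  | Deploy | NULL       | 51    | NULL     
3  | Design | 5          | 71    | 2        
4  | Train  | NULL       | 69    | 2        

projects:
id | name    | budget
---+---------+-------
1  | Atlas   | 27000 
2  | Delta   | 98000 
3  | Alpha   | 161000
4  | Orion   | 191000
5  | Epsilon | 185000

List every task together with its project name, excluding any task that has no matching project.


INNER JOIN keeps only tasks rows whose project_id matches an id in projects. Walk through each task:
  - task 1 (Test): project_id=3 -> matches Alpha
  - task 2 (Deploy): project_id=NULL, no match -> dropped
  - task 3 (Design): project_id=5 -> matches Epsilon
  - task 4 (Train): project_id=NULL, no match -> dropped
So 2 of 4 rows are dropped.

SQL:
SELECT a.name, b.name AS project
FROM tasks a
INNER JOIN projects b ON a.project_id = b.id

Result:
name   | project
-------+--------
Test   | Alpha  
Design | Epsilon


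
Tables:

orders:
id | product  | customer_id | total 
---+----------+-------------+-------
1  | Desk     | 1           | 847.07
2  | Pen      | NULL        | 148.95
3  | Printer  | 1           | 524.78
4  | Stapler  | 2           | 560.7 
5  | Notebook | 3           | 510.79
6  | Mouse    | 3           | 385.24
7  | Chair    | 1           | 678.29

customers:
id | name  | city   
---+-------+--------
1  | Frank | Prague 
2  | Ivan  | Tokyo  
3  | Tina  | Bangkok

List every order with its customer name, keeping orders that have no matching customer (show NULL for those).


LEFT JOIN keeps every row from orders (the left table); where customer_id has no match in customers, the customer columns become NULL. Walk through each order:
  - order 1 (Desk): customer_id=1 -> matches Frank
  - order 2 (Pen): customer_id=NULL, no match -> kept with NULL
  - order 3 (Printer): customer_id=1 -> matches Frank
  - order 4 (Stapler): customer_id=2 -> matches Ivan
  - order 5 (Notebook): customer_id=3 -> matches Tina
  - order 6 (Mouse): customer_id=3 -> matches Tina
  - order 7 (Chair): customer_id=1 -> matches Frank
All 7 rows appear; 1 has NULL customer.

SQL:
SELECT a.product, b.name AS customer
FROM orders a
LEFT JOIN customers b ON a.customer_id = b.id

Result:
product  | customer
---------+---------
Desk     | Frank   
Pen      | NULL    
Printer  | Frank   
Stapler  | Ivan    
Notebook | Tina    
Mouse    | Tina    
Chair    | Frank   


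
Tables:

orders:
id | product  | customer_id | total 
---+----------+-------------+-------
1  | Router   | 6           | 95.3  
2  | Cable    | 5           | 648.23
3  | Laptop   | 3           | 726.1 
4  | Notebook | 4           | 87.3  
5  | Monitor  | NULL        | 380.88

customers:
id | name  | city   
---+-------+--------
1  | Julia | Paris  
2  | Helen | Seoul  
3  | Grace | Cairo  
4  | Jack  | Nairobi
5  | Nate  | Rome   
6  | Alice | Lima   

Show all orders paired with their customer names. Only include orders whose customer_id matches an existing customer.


INNER JOIN keeps only orders rows whose customer_id matches an id in customers. Walk through each order:
  - order 1 (Router): customer_id=6 -> matches Alice
  - order 2 (Cable): customer_id=5 -> matches Nate
  - order 3 (Laptop): customer_id=3 -> matches Grace
  - order 4 (Notebook): customer_id=4 -> matches Jack
  - order 5 (Monitor): customer_id=NULL, no match -> dropped
So 1 of 5 rows is dropped.

SQL:
SELECT a.product, b.name AS customer
FROM orders a
INNER JOIN customers b ON a.customer_id = b.id

Result:
product  | customer
---------+---------
Router   | Alice   
Cable    | Nate    
Laptop   | Grace   
Notebook | Jack    


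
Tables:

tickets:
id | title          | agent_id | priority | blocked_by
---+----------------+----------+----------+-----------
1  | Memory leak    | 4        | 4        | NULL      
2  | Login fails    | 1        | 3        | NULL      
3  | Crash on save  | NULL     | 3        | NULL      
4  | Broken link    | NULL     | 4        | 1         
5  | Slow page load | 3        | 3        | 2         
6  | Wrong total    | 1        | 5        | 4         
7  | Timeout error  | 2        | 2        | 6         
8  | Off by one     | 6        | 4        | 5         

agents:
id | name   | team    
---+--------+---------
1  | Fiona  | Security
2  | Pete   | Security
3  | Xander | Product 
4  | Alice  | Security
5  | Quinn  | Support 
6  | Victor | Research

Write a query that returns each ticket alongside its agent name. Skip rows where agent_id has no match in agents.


INNER JOIN keeps only tickets rows whose agent_id matches an id in agents. Walk through each ticket:
  - ticket 1 (Memory leak): agent_id=4 -> matches Alice
  - ticket 2 (Login fails): agent_id=1 -> matches Fiona
  - ticket 3 (Crash on save): agent_id=NULL, no match -> dropped
  - ticket 4 (Broken link): agent_id=NULL, no match -> dropped
  - ticket 5 (Slow page load): agent_id=3 -> matches Xander
  - ticket 6 (Wrong total): agent_id=1 -> matches Fiona
  - ticket 7 (Timeout error): agent_id=2 -> matches Pete
  - ticket 8 (Off by one): agent_id=6 -> matches Victor
So 2 of 8 rows are dropped.

SQL:
SELECT a.title, b.name AS agent
FROM tickets a
INNER JOIN agents b ON a.agent_id = b.id

Result:
title          | agent 
---------------+-------
Memory leak    | Alice 
Login fails    | Fiona 
Slow page load | Xander
Wrong total    | Fiona 
Timeout error  | Pete  
Off by one     | Victor


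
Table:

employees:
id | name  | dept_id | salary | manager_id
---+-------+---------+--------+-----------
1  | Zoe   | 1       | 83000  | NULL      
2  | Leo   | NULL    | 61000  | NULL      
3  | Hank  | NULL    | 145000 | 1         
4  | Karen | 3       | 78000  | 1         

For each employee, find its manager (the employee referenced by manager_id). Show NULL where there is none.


This is a self-join: employees is joined to a second copy of itself, matching each row's manager_id to another row's id. Use LEFT JOIN so rows with manager_id=NULL are kept.
  - employee 1 (Zoe): manager_id=NULL -> NULL
  - employee 2 (Leo): manager_id=NULL -> NULL
  - employee 3 (Hank): manager_id=1 -> Zoe
  - employee 4 (Karen): manager_id=1 -> Zoe

SQL:
SELECT a.name AS item, b.name AS manager
FROM employees a
LEFT JOIN employees b ON a.manager_id = b.id

Result:
item  | manager
------+--------
Zoe   | NULL   
Leo   | NULL   
Hank  | Zoe    
Karen | Zoe    


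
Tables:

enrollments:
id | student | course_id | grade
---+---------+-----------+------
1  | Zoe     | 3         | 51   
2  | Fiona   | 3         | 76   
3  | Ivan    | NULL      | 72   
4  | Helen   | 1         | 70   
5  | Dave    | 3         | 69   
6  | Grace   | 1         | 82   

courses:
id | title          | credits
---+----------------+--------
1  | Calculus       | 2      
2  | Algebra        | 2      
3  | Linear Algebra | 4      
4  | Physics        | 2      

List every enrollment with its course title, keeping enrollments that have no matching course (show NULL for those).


LEFT JOIN keeps every row from enrollments (the left table); where course_id has no match in courses, the course columns become NULL. Walk through each enrollment:
  - enrollment 1 (Zoe): course_id=3 -> matches Linear Algebra
  - enrollment 2 (Fiona): course_id=3 -> matches Linear Algebra
  - enrollment 3 (Ivan): course_id=NULL, no match -> kept with NULL
  - enrollment 4 (Helen): course_id=1 -> matches Calculus
  - enrollment 5 (Dave): course_id=3 -> matches Linear Algebra
  - enrollment 6 (Grace): course_id=1 -> matches Calculus
All 6 rows appear; 1 has NULL course.

SQL:
SELECT a.student, b.title AS course
FROM enrollments a
LEFT JOIN courses b ON a.course_id = b.id

Result:
student | course        
--------+---------------
Zoe     | Linear Algebra
Fiona   | Linear Algebra
Ivan    | NULL          
Helen   | Calculus      
Dave    | Linear Algebra
Grace   | Calculus      


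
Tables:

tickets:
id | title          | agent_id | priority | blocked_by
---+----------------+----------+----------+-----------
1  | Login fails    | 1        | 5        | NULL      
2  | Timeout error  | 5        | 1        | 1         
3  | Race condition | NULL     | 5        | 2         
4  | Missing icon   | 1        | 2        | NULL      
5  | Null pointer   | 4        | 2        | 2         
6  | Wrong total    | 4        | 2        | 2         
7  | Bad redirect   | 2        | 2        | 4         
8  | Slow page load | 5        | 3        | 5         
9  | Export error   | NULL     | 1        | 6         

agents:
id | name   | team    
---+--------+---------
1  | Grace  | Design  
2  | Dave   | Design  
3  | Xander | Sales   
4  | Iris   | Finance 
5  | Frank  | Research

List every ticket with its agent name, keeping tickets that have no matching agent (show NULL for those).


LEFT JOIN keeps every row from tickets (the left table); where agent_id has no match in agents, the agent columns become NULL. Walk through each ticket:
  - ticket 1 (Login fails): agent_id=1 -> matches Grace
  - ticket 2 (Timeout error): agent_id=5 -> matches Frank
  - ticket 3 (Race condition): agent_id=NULL, no match -> kept with NULL
  - ticket 4 (Missing icon): agent_id=1 -> matches Grace
  - ticket 5 (Null pointer): agent_id=4 -> matches Iris
  - ticket 6 (Wrong total): agent_id=4 -> matches Iris
  - ticket 7 (Bad redirect): agent_id=2 -> matches Dave
  - ticket 8 (Slow page load): agent_id=5 -> matches Frank
  - ticket 9 (Export error): agent_id=NULL, no match -> kept with NULL
All 9 rows appear; 2 have NULL agent.

SQL:
SELECT a.title, b.name AS agent
FROM tickets a
LEFT JOIN agents b ON a.agent_id = b.id

Result:
title          | agent
---------------+------
Login fails    | Grace
Timeout error  | Frank
Race condition | NULL 
Missing icon   | Grace
Null pointer   | Iris 
Wrong total    | Iris 
Bad redirect   | Dave 
Slow page load | Frank
Export error   | NULL 


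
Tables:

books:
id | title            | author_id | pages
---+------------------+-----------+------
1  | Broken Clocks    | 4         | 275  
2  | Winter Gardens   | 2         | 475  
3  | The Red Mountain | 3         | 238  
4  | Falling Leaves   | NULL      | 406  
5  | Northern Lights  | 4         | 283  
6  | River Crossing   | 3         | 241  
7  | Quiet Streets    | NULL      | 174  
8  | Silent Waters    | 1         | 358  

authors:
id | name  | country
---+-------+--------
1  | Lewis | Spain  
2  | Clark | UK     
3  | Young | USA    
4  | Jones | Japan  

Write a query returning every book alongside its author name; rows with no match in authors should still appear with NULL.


LEFT JOIN keeps every row from books (the left table); where author_id has no match in authors, the author columns become NULL. Walk through each book:
  - book 1 (Broken Clocks): author_id=4 -> matches Jones
  - book 2 (Winter Gardens): author_id=2 -> matches Clark
  - book 3 (The Red Mountain): author_id=3 -> matches Young
  - book 4 (Falling Leaves): author_id=NULL, no match -> kept with NULL
  - book 5 (Northern Lights): author_id=4 -> matches Jones
  - book 6 (River Crossing): author_id=3 -> matches Young
  - book 7 (Quiet Streets): author_id=NULL, no match -> kept with NULL
  - book 8 (Silent Waters): author_id=1 -> matches Lewis
All 8 rows appear; 2 have NULL author.

SQL:
SELECT a.title, b.name AS author
FROM books a
LEFT JOIN authors b ON a.author_id = b.id

Result:
title            | author
-----------------+-------
Broken Clocks    | Jones 
Winter Gardens   | Clark 
The Red Mountain | Young 
Falling Leaves   | NULL  
Northern Lights  | Jones 
River Crossing   | Young 
Quiet Streets    | NULL  
Silent Waters    | Lewis 


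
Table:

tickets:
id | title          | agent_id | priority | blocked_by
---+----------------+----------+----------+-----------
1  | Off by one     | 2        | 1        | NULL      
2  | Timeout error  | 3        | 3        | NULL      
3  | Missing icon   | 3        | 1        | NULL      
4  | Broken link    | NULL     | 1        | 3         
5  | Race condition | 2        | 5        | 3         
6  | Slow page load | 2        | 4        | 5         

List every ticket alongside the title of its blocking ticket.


This is a self-join: tickets is joined to a second copy of itself, matching each row's blocked_by to another row's id. Use LEFT JOIN so rows with blocked_by=NULL are kept.
  - ticket 1 (Off by one): blocked_by=NULL -> NULL
  - ticket 2 (Timeout error): blocked_by=NULL -> NULL
  - ticket 3 (Missing icon): blocked_by=NULL -> NULL
  - ticket 4 (Broken link): blocked_by=3 -> Missing icon
  - ticket 5 (Race condition): blocked_by=3 -> Missing icon
  - ticket 6 (Slow page load): blocked_by=5 -> Race condition

SQL:
SELECT a.title AS item, b.title AS blocked_by
FROM tickets a
LEFT JOIN tickets b ON a.blocked_by = b.id

Result:
item           | blocked_by    
---------------+---------------
Off by one     | NULL          
Timeout error  | NULL          
Missing icon   | NULL          
Broken link    | Missing icon  
Race condition | Missing icon  
Slow page load | Race condition


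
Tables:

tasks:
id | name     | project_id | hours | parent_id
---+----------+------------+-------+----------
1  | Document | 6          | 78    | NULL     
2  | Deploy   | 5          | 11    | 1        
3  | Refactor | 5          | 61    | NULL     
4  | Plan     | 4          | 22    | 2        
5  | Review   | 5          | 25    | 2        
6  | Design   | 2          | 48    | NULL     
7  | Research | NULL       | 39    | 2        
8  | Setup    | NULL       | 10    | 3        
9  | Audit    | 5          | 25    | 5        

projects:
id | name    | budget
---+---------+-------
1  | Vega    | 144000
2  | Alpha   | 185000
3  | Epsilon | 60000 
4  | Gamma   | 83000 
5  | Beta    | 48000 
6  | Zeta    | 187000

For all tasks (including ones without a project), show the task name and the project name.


LEFT JOIN keeps every row from tasks (the left table); where project_id has no match in projects, the project columns become NULL. Walk through each task:
  - task 1 (Document): project_id=6 -> matches Zeta
  - task 2 (Deploy): project_id=5 -> matches Beta
  - task 3 (Refactor): project_id=5 -> matches Beta
  - task 4 (Plan): project_id=4 -> matches Gamma
  - task 5 (Review): project_id=5 -> matches Beta
  - task 6 (Design): project_id=2 -> matches Alpha
  - task 7 (Research): project_id=NULL, no match -> kept with NULL
  - task 8 (Setup): project_id=NULL, no match -> kept with NULL
  - task 9 (Audit): project_id=5 -> matches Beta
All 9 rows appear; 2 have NULL project.

SQL:
SELECT a.name, b.name AS project
FROM tasks a
LEFT JOIN projects b ON a.project_id = b.id

Result:
name     | project
---------+--------
Document | Zeta   
Deploy   | Beta   
Refactor | Beta   
Plan     | Gamma  
Review   | Beta   
Design   | Alpha  
Research | NULL   
Setup    | NULL   
Audit    | Beta   


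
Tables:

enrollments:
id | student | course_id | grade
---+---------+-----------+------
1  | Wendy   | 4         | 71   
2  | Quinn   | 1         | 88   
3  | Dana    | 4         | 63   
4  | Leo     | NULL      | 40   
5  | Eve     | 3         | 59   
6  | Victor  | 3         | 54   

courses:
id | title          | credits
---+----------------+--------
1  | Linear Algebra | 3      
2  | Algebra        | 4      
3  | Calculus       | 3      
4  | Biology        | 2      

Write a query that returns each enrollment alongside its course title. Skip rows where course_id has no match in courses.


INNER JOIN keeps only enrollments rows whose course_id matches an id in courses. Walk through each enrollment:
  - enrollment 1 (Wendy): course_id=4 -> matches Biology
  - enrollment 2 (Quinn): course_id=1 -> matches Linear Algebra
  - enrollment 3 (Dana): course_id=4 -> matches Biology
  - enrollment 4 (Leo): course_id=NULL, no match -> dropped
  - enrollment 5 (Eve): course_id=3 -> matches Calculus
  - enrollment 6 (Victor): course_id=3 -> matches Calculus
So 1 of 6 rows is dropped.

SQL:
SELECT a.student, b.title AS course
FROM enrollments a
INNER JOIN courses b ON a.course_id = b.id

Result:
student | course        
--------+---------------
Wendy   | Biology       
Quinn   | Linear Algebra
Dana    | Biology       
Eve     | Calculus      
Victor  | Calculus      


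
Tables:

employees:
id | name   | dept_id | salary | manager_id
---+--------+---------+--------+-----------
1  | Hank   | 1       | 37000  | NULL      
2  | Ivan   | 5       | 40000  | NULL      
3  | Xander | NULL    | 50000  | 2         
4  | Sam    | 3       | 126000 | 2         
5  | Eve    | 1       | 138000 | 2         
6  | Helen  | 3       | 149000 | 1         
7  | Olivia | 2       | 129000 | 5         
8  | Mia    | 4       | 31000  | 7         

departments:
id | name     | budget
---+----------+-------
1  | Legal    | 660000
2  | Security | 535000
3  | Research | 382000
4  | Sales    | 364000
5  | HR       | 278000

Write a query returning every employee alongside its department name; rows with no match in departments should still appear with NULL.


LEFT JOIN keeps every row from employees (the left table); where dept_id has no match in departments, the department columns become NULL. Walk through each employee:
  - employee 1 (Hank): dept_id=1 -> matches Legal
  - employee 2 (Ivan): dept_id=5 -> matches HR
  - employee 3 (Xander): dept_id=NULL, no match -> kept with NULL
  - employee 4 (Sam): dept_id=3 -> matches Research
  - employee 5 (Eve): dept_id=1 -> matches Legal
  - employee 6 (Helen): dept_id=3 -> matches Research
  - employee 7 (Olivia): dept_id=2 -> matches Security
  - employee 8 (Mia): dept_id=4 -> matches Sales
All 8 rows appear; 1 has NULL department.

SQL:
SELECT a.name, b.name AS department
FROM employees a
LEFT JOIN departments b ON a.dept_id = b.id

Result:
name   | department
-------+-----------
Hank   | Legal     
Ivan   | HR        
Xander | NULL      
Sam    | Research  
Eve    | Legal     
Helen  | Research  
Olivia | Security  
Mia    | Sales     


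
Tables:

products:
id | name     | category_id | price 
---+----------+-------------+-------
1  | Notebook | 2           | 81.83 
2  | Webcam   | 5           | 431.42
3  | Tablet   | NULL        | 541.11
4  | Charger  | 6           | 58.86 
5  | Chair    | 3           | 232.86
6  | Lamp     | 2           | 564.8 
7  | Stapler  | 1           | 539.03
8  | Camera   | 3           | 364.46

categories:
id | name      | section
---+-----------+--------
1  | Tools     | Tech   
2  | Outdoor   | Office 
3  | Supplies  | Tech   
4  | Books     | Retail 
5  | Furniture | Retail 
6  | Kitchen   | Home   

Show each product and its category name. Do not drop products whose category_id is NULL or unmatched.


LEFT JOIN keeps every row from products (the left table); where category_id has no match in categories, the category columns become NULL. Walk through each product:
  - product 1 (Notebook): category_id=2 -> matches Outdoor
  - product 2 (Webcam): category_id=5 -> matches Furniture
  - product 3 (Tablet): category_id=NULL, no match -> kept with NULL
  - product 4 (Charger): category_id=6 -> matches Kitchen
  - product 5 (Chair): category_id=3 -> matches Supplies
  - product 6 (Lamp): category_id=2 -> matches Outdoor
  - product 7 (Stapler): category_id=1 -> matches Tools
  - product 8 (Camera): category_id=3 -> matches Supplies
All 8 rows appear; 1 has NULL category.

SQL:
SELECT a.name, b.name AS category
FROM products a
LEFT JOIN categories b ON a.category_id = b.id

Result:
name     | category 
---------+----------
Notebook | Outdoor  
Webcam   | Furniture
Tablet   | NULL     
Charger  | Kitchen  
Chair    | Supplies 
Lamp     | Outdoor  
Stapler  | Tools    
Camera   | Supplies 


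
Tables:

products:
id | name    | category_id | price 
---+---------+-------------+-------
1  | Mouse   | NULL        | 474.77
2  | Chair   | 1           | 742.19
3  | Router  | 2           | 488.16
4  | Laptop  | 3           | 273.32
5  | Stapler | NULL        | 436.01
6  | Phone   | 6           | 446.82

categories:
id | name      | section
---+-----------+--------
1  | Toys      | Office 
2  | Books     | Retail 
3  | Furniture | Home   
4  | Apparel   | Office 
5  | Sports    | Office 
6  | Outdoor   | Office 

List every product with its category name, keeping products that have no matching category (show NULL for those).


LEFT JOIN keeps every row from products (the left table); where category_id has no match in categories, the category columns become NULL. Walk through each product:
  - product 1 (Mouse): category_id=NULL, no match -> kept with NULL
  - product 2 (Chair): category_id=1 -> matches Toys
  - product 3 (Router): category_id=2 -> matches Books
  - product 4 (Laptop): category_id=3 -> matches Furniture
  - product 5 (Stapler): category_id=NULL, no match -> kept with NULL
  - product 6 (Phone): category_id=6 -> matches Outdoor
All 6 rows appear; 2 have NULL category.

SQL:
SELECT a.name, b.name AS category
FROM products a
LEFT JOIN categories b ON a.category_id = b.id

Result:
name    | category 
--------+----------
Mouse   | NULL     
Chair   | Toys     
Router  | Books    
Laptop  | Furniture
Stapler | NULL     
Phone   | Outdoor  


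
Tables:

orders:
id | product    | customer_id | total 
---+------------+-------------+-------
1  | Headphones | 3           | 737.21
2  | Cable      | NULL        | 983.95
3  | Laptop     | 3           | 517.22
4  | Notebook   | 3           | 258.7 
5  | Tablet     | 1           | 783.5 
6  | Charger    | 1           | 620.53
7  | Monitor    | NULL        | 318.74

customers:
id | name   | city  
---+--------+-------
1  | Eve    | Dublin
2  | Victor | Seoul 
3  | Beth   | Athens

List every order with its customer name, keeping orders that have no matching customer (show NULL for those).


LEFT JOIN keeps every row from orders (the left table); where customer_id has no match in customers, the customer columns become NULL. Walk through each order:
  - order 1 (Headphones): customer_id=3 -> matches Beth
  - order 2 (Cable): customer_id=NULL, no match -> kept with NULL
  - order 3 (Laptop): customer_id=3 -> matches Beth
  - order 4 (Notebook): customer_id=3 -> matches Beth
  - order 5 (Tablet): customer_id=1 -> matches Eve
  - order 6 (Charger): customer_id=1 -> matches Eve
  - order 7 (Monitor): customer_id=NULL, no match -> kept with NULL
All 7 rows appear; 2 have NULL customer.

SQL:
SELECT a.product, b.name AS customer
FROM orders a
LEFT JOIN customers b ON a.customer_id = b.id

Result:
product    | customer
-----------+---------
Headphones | Beth    
Cable      | NULL    
Laptop     | Beth    
Notebook   | Beth    
Tablet     | Eve     
Charger    | Eve     
Monitor    | NULL    


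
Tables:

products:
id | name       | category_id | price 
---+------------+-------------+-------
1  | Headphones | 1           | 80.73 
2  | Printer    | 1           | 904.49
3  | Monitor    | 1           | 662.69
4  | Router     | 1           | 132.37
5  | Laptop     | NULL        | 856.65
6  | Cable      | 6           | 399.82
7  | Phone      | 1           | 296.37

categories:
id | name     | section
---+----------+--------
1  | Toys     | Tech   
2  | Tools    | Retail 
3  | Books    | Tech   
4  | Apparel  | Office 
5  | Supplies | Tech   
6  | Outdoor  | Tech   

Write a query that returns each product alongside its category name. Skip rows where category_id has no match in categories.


INNER JOIN keeps only products rows whose category_id matches an id in categories. Walk through each product:
  - product 1 (Headphones): category_id=1 -> matches Toys
  - product 2 (Printer): category_id=1 -> matches Toys
  - product 3 (Monitor): category_id=1 -> matches Toys
  - product 4 (Router): category_id=1 -> matches Toys
  - product 5 (Laptop): category_id=NULL, no match -> dropped
  - product 6 (Cable): category_id=6 -> matches Outdoor
  - product 7 (Phone): category_id=1 -> matches Toys
So 1 of 7 rows is dropped.

SQL:
SELECT a.name, b.name AS category
FROM products a
INNER JOIN categories b ON a.category_id = b.id

Result:
name       | category
-----------+---------
Headphones | Toys    
Printer    | Toys    
Monitor    | Toys    
Router     | Toys    
Cable      | Outdoor 
Phone      | Toys    


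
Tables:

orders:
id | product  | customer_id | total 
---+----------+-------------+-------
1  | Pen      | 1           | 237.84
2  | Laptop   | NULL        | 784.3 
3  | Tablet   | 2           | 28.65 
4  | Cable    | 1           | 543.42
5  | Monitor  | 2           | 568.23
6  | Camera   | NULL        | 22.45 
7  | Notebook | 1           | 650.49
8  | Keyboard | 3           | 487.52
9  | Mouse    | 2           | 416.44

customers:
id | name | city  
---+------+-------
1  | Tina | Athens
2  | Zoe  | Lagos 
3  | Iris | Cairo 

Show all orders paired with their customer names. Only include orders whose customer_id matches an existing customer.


INNER JOIN keeps only orders rows whose customer_id matches an id in customers. Walk through each order:
  - order 1 (Pen): customer_id=1 -> matches Tina
  - order 2 (Laptop): customer_id=NULL, no match -> dropped
  - order 3 (Tablet): customer_id=2 -> matches Zoe
  - order 4 (Cable): customer_id=1 -> matches Tina
  - order 5 (Monitor): customer_id=2 -> matches Zoe
  - order 6 (Camera): customer_id=NULL, no match -> dropped
  - order 7 (Notebook): customer_id=1 -> matches Tina
  - order 8 (Keyboard): customer_id=3 -> matches Iris
  - order 9 (Mouse): customer_id=2 -> matches Zoe
So 2 of 9 rows are dropped.

SQL:
SELECT a.product, b.name AS customer
FROM orders a
INNER JOIN customers b ON a.customer_id = b.id

Result:
product  | customer
---------+---------
Pen      | Tina    
Tablet   | Zoe     
Cable    | Tina    
Monitor  | Zoe     
Notebook | Tina    
Keyboard | Iris    
Mouse    | Zoe     


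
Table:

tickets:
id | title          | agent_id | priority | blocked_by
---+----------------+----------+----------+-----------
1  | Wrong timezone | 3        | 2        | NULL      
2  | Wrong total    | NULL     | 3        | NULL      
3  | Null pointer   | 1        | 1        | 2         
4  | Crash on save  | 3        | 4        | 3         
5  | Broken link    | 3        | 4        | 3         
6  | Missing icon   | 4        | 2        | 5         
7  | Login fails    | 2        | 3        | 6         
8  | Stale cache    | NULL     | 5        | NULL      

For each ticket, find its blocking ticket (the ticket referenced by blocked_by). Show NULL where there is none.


This is a self-join: tickets is joined to a second copy of itself, matching each row's blocked_by to another row's id. Use LEFT JOIN so rows with blocked_by=NULL are kept.
  - ticket 1 (Wrong timezone): blocked_by=NULL -> NULL
  - ticket 2 (Wrong total): blocked_by=NULL -> NULL
  - ticket 3 (Null pointer): blocked_by=2 -> Wrong total
  - ticket 4 (Crash on save): blocked_by=3 -> Null pointer
  - ticket 5 (Broken link): blocked_by=3 -> Null pointer
  - ticket 6 (Missing icon): blocked_by=5 -> Broken link
  - ticket 7 (Login fails): blocked_by=6 -> Missing icon
  - ticket 8 (Stale cache): blocked_by=NULL -> NULL

SQL:
SELECT a.title AS item, b.title AS blocked_by
FROM tickets a
LEFT JOIN tickets b ON a.blocked_by = b.id

Result:
item           | blocked_by  
---------------+-------------
Wrong timezone | NULL        
Wrong total    | NULL        
Null pointer   | Wrong total 
Crash on save  | Null pointer
Broken link    | Null pointer
Missing icon   | Broken link 
Login fails    | Missing icon
Stale cache    | NULL        
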